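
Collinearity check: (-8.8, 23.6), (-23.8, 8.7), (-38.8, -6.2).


Cross product: ((-23.8)-(-8.8))*((-6.2)-23.6) - (8.7-23.6)*((-38.8)-(-8.8))
= 0

Yes, collinear


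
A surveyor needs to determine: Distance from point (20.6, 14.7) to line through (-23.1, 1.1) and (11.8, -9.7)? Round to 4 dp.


|cross product| = 946.6
|line direction| = sqrt(1334.65) = 36.5329
Distance = 946.6/sqrt(1334.65) = 25.9109

25.9109


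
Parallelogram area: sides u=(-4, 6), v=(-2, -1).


|u x v| = |(-4)*(-1) - 6*(-2)|
= |4 - (-12)| = 16

16


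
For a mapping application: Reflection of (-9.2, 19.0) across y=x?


Reflection over y=x: (x,y) -> (y,x)
(-9.2, 19) -> (19, -9.2)

(19, -9.2)


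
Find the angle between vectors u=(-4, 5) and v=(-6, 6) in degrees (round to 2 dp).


u.v = 54, |u| = sqrt(41) = 6.4031, |v| = sqrt(72) = 8.4853
cos(theta) = u.v/(|u||v|) = 54/sqrt(2952) = 0.993884
theta = acos(0.993884) = 6.34 degrees

6.34 degrees


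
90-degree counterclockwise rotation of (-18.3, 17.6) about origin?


90° CCW: (x,y) -> (-y, x)
(-18.3,17.6) -> (-17.6, -18.3)

(-17.6, -18.3)


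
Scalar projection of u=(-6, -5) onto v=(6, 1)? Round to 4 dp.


u.v = -41, |v| = sqrt(37) = 6.0828
Scalar projection = u.v / |v| = -41 / sqrt(37) = -6.7404

-6.7404


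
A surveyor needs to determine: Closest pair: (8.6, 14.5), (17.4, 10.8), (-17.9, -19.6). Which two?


d(P0,P1) = 9.5462, d(P0,P2) = 43.1863, d(P1,P2) = 46.5859
Closest: P0 and P1

Closest pair: (8.6, 14.5) and (17.4, 10.8), distance = 9.5462


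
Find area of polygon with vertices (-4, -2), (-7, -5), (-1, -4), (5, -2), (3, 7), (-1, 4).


Shoelace sum: ((-4)*(-5) - (-7)*(-2)) + ((-7)*(-4) - (-1)*(-5)) + ((-1)*(-2) - 5*(-4)) + (5*7 - 3*(-2)) + (3*4 - (-1)*7) + ((-1)*(-2) - (-4)*4)
= 129
Area = |129|/2 = 64.5

64.5


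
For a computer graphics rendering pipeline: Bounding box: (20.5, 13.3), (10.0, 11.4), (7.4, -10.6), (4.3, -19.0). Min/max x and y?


x range: [4.3, 20.5]
y range: [-19, 13.3]
Bounding box: (4.3,-19) to (20.5,13.3)

(4.3,-19) to (20.5,13.3)


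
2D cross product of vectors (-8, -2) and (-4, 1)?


u x v = u_x*v_y - u_y*v_x = (-8)*1 - (-2)*(-4)
= (-8) - 8 = -16

-16


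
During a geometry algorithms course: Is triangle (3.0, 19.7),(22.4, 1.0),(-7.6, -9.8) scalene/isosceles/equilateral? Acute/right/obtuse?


Side lengths squared: AB^2=726.05, BC^2=1016.64, CA^2=982.61
Sorted: [726.05, 982.61, 1016.64]
By sides: Scalene, By angles: Acute

Scalene, Acute


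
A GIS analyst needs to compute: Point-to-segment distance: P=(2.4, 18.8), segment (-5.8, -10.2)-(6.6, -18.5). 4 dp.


Project P onto AB: t = 0 (clamped to [0,1])
Closest point on segment: (-5.8, -10.2)
Distance: 30.137

30.137


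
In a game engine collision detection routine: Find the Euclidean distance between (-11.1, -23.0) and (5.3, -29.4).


dx=16.4, dy=-6.4
d^2 = 16.4^2 + (-6.4)^2 = 309.92
d = sqrt(309.92) = 17.6045

17.6045


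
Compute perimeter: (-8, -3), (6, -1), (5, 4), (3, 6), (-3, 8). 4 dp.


Sides: (-8, -3)->(6, -1): sqrt(200) = 14.142136, (6, -1)->(5, 4): sqrt(26) = 5.09902, (5, 4)->(3, 6): sqrt(8) = 2.828427, (3, 6)->(-3, 8): sqrt(40) = 6.324555, (-3, 8)->(-8, -3): sqrt(146) = 12.083046
Sum = 40.477184
Perimeter = 40.4772

40.4772


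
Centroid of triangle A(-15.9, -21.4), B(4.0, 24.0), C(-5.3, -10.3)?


Centroid = ((x_A+x_B+x_C)/3, (y_A+y_B+y_C)/3)
= (((-15.9)+4+(-5.3))/3, ((-21.4)+24+(-10.3))/3)
= (-5.7333, -2.5667)

(-5.7333, -2.5667)


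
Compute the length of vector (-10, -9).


|u| = sqrt((-10)^2 + (-9)^2) = sqrt(181) = 13.4536

13.4536


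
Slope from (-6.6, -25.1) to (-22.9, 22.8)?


slope = (y2-y1)/(x2-x1) = (22.8-(-25.1))/((-22.9)-(-6.6)) = 47.9/(-16.3) = -2.9387

-2.9387


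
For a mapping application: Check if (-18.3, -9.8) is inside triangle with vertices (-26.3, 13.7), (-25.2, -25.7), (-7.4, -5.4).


Cross products: AB x AP = 289.35, BC x BP = 142.95, CA x CP = 291.35
All same sign? yes

Yes, inside


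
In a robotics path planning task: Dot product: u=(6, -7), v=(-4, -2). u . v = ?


u . v = u_x*v_x + u_y*v_y = 6*(-4) + (-7)*(-2)
= (-24) + 14 = -10

-10


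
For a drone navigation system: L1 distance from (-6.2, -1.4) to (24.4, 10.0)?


|(-6.2)-24.4| + |(-1.4)-10| = 30.6 + 11.4 = 42

42


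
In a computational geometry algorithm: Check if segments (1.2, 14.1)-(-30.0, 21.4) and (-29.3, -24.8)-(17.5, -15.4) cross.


Cross products: d1=1533.82, d2=2168.74, d3=1436.33, d4=801.41
d1*d2 < 0 and d3*d4 < 0? no

No, they don't intersect


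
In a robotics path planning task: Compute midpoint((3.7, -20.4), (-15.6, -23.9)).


M = ((3.7+(-15.6))/2, ((-20.4)+(-23.9))/2)
= (-5.95, -22.15)

(-5.95, -22.15)


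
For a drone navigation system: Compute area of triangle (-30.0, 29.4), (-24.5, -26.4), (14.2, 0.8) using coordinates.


Area = |x_A(y_B-y_C) + x_B(y_C-y_A) + x_C(y_A-y_B)|/2
= |816 + 700.7 + 792.36|/2
= 2309.06/2 = 1154.53

1154.53


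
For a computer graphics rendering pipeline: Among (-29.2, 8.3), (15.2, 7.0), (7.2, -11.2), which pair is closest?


d(P0,P1) = 44.419, d(P0,P2) = 41.2942, d(P1,P2) = 19.8806
Closest: P1 and P2

Closest pair: (15.2, 7.0) and (7.2, -11.2), distance = 19.8806


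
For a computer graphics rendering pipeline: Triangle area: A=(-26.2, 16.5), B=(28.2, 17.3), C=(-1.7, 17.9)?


Area = |x_A(y_B-y_C) + x_B(y_C-y_A) + x_C(y_A-y_B)|/2
= |15.72 + 39.48 + 1.36|/2
= 56.56/2 = 28.28

28.28


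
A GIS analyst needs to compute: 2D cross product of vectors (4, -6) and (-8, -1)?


u x v = u_x*v_y - u_y*v_x = 4*(-1) - (-6)*(-8)
= (-4) - 48 = -52

-52


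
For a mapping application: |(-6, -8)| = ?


|u| = sqrt((-6)^2 + (-8)^2) = sqrt(100) = 10

10


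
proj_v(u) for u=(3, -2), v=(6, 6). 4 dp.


u.v = 6, |v| = sqrt(72) = 8.4853
Scalar projection = u.v / |v| = 6 / sqrt(72) = 0.7071

0.7071


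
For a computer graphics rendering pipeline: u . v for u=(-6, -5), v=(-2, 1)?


u . v = u_x*v_x + u_y*v_y = (-6)*(-2) + (-5)*1
= 12 + (-5) = 7

7


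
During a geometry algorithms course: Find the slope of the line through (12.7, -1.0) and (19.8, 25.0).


slope = (y2-y1)/(x2-x1) = (25-(-1))/(19.8-12.7) = 26/7.1 = 3.662

3.662


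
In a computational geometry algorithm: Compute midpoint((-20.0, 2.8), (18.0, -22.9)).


M = (((-20)+18)/2, (2.8+(-22.9))/2)
= (-1, -10.05)

(-1, -10.05)


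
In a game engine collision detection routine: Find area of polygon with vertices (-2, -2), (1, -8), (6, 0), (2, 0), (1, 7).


Shoelace sum: ((-2)*(-8) - 1*(-2)) + (1*0 - 6*(-8)) + (6*0 - 2*0) + (2*7 - 1*0) + (1*(-2) - (-2)*7)
= 92
Area = |92|/2 = 46

46


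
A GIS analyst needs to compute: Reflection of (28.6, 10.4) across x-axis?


Reflection over x-axis: (x,y) -> (x,-y)
(28.6, 10.4) -> (28.6, -10.4)

(28.6, -10.4)


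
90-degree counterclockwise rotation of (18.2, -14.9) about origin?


90° CCW: (x,y) -> (-y, x)
(18.2,-14.9) -> (14.9, 18.2)

(14.9, 18.2)


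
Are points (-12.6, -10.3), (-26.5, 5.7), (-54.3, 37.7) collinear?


Cross product: ((-26.5)-(-12.6))*(37.7-(-10.3)) - (5.7-(-10.3))*((-54.3)-(-12.6))
= 0

Yes, collinear


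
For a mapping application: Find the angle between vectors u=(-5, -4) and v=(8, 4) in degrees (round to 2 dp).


u.v = -56, |u| = sqrt(41) = 6.4031, |v| = sqrt(80) = 8.9443
cos(theta) = u.v/(|u||v|) = -56/sqrt(3280) = -0.977802
theta = acos(-0.977802) = 167.91 degrees

167.91 degrees


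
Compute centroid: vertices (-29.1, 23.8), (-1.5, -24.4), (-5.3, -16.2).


Centroid = ((x_A+x_B+x_C)/3, (y_A+y_B+y_C)/3)
= (((-29.1)+(-1.5)+(-5.3))/3, (23.8+(-24.4)+(-16.2))/3)
= (-11.9667, -5.6)

(-11.9667, -5.6)


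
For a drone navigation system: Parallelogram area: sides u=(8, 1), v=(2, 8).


|u x v| = |8*8 - 1*2|
= |64 - 2| = 62

62


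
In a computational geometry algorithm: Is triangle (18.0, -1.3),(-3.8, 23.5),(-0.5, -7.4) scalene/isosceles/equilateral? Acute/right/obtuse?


Side lengths squared: AB^2=1090.28, BC^2=965.7, CA^2=379.46
Sorted: [379.46, 965.7, 1090.28]
By sides: Scalene, By angles: Acute

Scalene, Acute


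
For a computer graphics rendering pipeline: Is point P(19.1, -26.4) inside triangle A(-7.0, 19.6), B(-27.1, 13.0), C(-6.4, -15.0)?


Cross products: AB x AP = 1096.86, BC x BP = 478.02, CA x CP = -875.46
All same sign? no

No, outside


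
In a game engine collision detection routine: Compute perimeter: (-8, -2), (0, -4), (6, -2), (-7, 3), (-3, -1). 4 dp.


Sides: (-8, -2)->(0, -4): sqrt(68) = 8.246211, (0, -4)->(6, -2): sqrt(40) = 6.324555, (6, -2)->(-7, 3): sqrt(194) = 13.928388, (-7, 3)->(-3, -1): sqrt(32) = 5.656854, (-3, -1)->(-8, -2): sqrt(26) = 5.09902
Sum = 39.255028
Perimeter = 39.255

39.255


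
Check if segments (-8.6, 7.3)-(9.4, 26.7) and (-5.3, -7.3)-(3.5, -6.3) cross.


Cross products: d1=131.78, d2=284.5, d3=-326.82, d4=-479.54
d1*d2 < 0 and d3*d4 < 0? no

No, they don't intersect


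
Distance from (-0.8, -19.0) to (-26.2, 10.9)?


dx=-25.4, dy=29.9
d^2 = (-25.4)^2 + 29.9^2 = 1539.17
d = sqrt(1539.17) = 39.2323

39.2323


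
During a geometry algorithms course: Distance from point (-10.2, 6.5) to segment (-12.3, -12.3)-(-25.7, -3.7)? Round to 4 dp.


Project P onto AB: t = 0.5267 (clamped to [0,1])
Closest point on segment: (-19.3584, -7.77)
Distance: 16.9561

16.9561


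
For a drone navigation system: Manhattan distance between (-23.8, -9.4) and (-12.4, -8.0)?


|(-23.8)-(-12.4)| + |(-9.4)-(-8)| = 11.4 + 1.4 = 12.8

12.8


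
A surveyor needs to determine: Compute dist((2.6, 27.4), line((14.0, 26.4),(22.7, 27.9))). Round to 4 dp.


|cross product| = 25.8
|line direction| = sqrt(77.94) = 8.8284
Distance = 25.8/sqrt(77.94) = 2.9224

2.9224


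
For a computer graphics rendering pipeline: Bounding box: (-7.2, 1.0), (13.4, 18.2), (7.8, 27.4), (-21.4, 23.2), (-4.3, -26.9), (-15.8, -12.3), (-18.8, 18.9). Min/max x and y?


x range: [-21.4, 13.4]
y range: [-26.9, 27.4]
Bounding box: (-21.4,-26.9) to (13.4,27.4)

(-21.4,-26.9) to (13.4,27.4)


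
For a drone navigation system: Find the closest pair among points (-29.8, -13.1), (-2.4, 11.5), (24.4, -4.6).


d(P0,P1) = 36.8228, d(P0,P2) = 54.8625, d(P1,P2) = 31.2642
Closest: P1 and P2

Closest pair: (-2.4, 11.5) and (24.4, -4.6), distance = 31.2642


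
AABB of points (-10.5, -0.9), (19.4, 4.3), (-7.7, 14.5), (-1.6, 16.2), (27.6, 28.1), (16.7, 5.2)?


x range: [-10.5, 27.6]
y range: [-0.9, 28.1]
Bounding box: (-10.5,-0.9) to (27.6,28.1)

(-10.5,-0.9) to (27.6,28.1)


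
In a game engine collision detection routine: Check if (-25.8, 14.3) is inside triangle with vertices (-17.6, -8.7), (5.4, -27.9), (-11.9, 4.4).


Cross products: AB x AP = 371.56, BC x BP = 277.7, CA x CP = -238.52
All same sign? no

No, outside


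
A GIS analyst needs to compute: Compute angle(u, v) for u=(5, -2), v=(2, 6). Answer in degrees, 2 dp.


u.v = -2, |u| = sqrt(29) = 5.3852, |v| = sqrt(40) = 6.3246
cos(theta) = u.v/(|u||v|) = -2/sqrt(1160) = -0.058722
theta = acos(-0.058722) = 93.37 degrees

93.37 degrees


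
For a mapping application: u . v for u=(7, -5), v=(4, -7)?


u . v = u_x*v_x + u_y*v_y = 7*4 + (-5)*(-7)
= 28 + 35 = 63

63


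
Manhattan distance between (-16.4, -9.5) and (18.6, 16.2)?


|(-16.4)-18.6| + |(-9.5)-16.2| = 35 + 25.7 = 60.7

60.7


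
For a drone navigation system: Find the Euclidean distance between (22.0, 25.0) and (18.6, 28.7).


dx=-3.4, dy=3.7
d^2 = (-3.4)^2 + 3.7^2 = 25.25
d = sqrt(25.25) = 5.0249

5.0249


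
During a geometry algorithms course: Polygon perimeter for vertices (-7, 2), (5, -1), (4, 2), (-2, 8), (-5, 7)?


Sides: (-7, 2)->(5, -1): sqrt(153) = 12.369317, (5, -1)->(4, 2): sqrt(10) = 3.162278, (4, 2)->(-2, 8): sqrt(72) = 8.485281, (-2, 8)->(-5, 7): sqrt(10) = 3.162278, (-5, 7)->(-7, 2): sqrt(29) = 5.385165
Sum = 32.564319
Perimeter = 32.5643

32.5643


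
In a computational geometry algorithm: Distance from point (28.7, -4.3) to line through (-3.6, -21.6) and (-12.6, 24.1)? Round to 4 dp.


|cross product| = 1631.81
|line direction| = sqrt(2169.49) = 46.5778
Distance = 1631.81/sqrt(2169.49) = 35.0341

35.0341


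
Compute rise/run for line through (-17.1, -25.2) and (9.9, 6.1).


slope = (y2-y1)/(x2-x1) = (6.1-(-25.2))/(9.9-(-17.1)) = 31.3/27 = 1.1593

1.1593


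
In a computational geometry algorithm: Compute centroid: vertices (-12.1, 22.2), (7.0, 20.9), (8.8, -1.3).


Centroid = ((x_A+x_B+x_C)/3, (y_A+y_B+y_C)/3)
= (((-12.1)+7+8.8)/3, (22.2+20.9+(-1.3))/3)
= (1.2333, 13.9333)

(1.2333, 13.9333)


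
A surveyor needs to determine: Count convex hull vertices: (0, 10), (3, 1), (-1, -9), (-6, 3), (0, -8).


Convex hull vertices (CCW): (-6, 3), (-1, -9), (0, -8), (3, 1), (0, 10)
Count = 5

5


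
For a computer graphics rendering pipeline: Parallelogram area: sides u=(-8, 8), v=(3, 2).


|u x v| = |(-8)*2 - 8*3|
= |(-16) - 24| = 40

40


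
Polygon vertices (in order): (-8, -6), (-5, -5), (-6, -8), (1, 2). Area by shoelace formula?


Shoelace sum: ((-8)*(-5) - (-5)*(-6)) + ((-5)*(-8) - (-6)*(-5)) + ((-6)*2 - 1*(-8)) + (1*(-6) - (-8)*2)
= 26
Area = |26|/2 = 13

13


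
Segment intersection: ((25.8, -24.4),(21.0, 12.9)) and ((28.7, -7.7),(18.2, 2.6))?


Cross products: d1=205.22, d2=-136.99, d3=-188.33, d4=153.88
d1*d2 < 0 and d3*d4 < 0? yes

Yes, they intersect


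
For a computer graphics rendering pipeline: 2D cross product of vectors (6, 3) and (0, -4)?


u x v = u_x*v_y - u_y*v_x = 6*(-4) - 3*0
= (-24) - 0 = -24

-24


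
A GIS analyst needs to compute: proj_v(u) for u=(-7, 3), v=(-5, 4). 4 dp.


u.v = 47, |v| = sqrt(41) = 6.4031
Scalar projection = u.v / |v| = 47 / sqrt(41) = 7.3402

7.3402


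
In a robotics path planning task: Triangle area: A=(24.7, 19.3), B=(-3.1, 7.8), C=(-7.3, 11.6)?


Area = |x_A(y_B-y_C) + x_B(y_C-y_A) + x_C(y_A-y_B)|/2
= |(-93.86) + 23.87 + (-83.95)|/2
= 153.94/2 = 76.97

76.97


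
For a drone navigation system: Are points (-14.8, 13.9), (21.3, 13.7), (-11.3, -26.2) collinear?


Cross product: (21.3-(-14.8))*((-26.2)-13.9) - (13.7-13.9)*((-11.3)-(-14.8))
= -1446.91

No, not collinear


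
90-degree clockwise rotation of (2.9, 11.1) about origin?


90° CW: (x,y) -> (y, -x)
(2.9,11.1) -> (11.1, -2.9)

(11.1, -2.9)


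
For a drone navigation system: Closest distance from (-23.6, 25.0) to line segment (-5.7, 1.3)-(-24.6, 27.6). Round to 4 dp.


Project P onto AB: t = 0.9168 (clamped to [0,1])
Closest point on segment: (-23.0273, 25.4116)
Distance: 0.7052

0.7052


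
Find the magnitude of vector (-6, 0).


|u| = sqrt((-6)^2 + 0^2) = sqrt(36) = 6

6


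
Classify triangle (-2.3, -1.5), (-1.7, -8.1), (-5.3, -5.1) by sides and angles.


Side lengths squared: AB^2=43.92, BC^2=21.96, CA^2=21.96
Sorted: [21.96, 21.96, 43.92]
By sides: Isosceles, By angles: Right

Isosceles, Right


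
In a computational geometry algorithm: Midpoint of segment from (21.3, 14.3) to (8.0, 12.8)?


M = ((21.3+8)/2, (14.3+12.8)/2)
= (14.65, 13.55)

(14.65, 13.55)


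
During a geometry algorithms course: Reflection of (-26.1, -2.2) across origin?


Reflection over origin: (x,y) -> (-x,-y)
(-26.1, -2.2) -> (26.1, 2.2)

(26.1, 2.2)


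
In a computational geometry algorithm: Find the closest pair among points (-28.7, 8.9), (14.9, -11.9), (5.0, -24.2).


d(P0,P1) = 48.3073, d(P0,P2) = 47.2366, d(P1,P2) = 15.7892
Closest: P1 and P2

Closest pair: (14.9, -11.9) and (5.0, -24.2), distance = 15.7892


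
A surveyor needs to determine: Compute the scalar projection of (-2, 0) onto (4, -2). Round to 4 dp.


u.v = -8, |v| = sqrt(20) = 4.4721
Scalar projection = u.v / |v| = -8 / sqrt(20) = -1.7889

-1.7889


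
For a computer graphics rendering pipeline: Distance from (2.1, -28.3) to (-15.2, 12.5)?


dx=-17.3, dy=40.8
d^2 = (-17.3)^2 + 40.8^2 = 1963.93
d = sqrt(1963.93) = 44.3162

44.3162


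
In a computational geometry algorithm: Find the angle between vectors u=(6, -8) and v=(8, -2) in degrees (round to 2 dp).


u.v = 64, |u| = sqrt(100) = 10, |v| = sqrt(68) = 8.2462
cos(theta) = u.v/(|u||v|) = 64/sqrt(6800) = 0.776114
theta = acos(0.776114) = 39.09 degrees

39.09 degrees


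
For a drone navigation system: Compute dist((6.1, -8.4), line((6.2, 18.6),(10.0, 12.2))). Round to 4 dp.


|cross product| = 103.24
|line direction| = sqrt(55.4) = 7.4431
Distance = 103.24/sqrt(55.4) = 13.8705

13.8705


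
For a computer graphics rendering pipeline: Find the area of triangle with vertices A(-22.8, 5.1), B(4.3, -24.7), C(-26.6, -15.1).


Area = |x_A(y_B-y_C) + x_B(y_C-y_A) + x_C(y_A-y_B)|/2
= |218.88 + (-86.86) + (-792.68)|/2
= 660.66/2 = 330.33

330.33


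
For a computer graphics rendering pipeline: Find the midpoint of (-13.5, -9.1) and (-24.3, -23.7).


M = (((-13.5)+(-24.3))/2, ((-9.1)+(-23.7))/2)
= (-18.9, -16.4)

(-18.9, -16.4)


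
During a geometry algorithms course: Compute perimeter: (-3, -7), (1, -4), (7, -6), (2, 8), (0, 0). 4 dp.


Sides: (-3, -7)->(1, -4): sqrt(25) = 5, (1, -4)->(7, -6): sqrt(40) = 6.324555, (7, -6)->(2, 8): sqrt(221) = 14.866069, (2, 8)->(0, 0): sqrt(68) = 8.246211, (0, 0)->(-3, -7): sqrt(58) = 7.615773
Sum = 42.052608
Perimeter = 42.0526

42.0526


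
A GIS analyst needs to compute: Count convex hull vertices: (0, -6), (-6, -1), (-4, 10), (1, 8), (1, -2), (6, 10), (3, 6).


Convex hull vertices (CCW): (-6, -1), (0, -6), (6, 10), (-4, 10)
Count = 4

4


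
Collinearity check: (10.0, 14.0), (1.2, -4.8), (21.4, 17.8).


Cross product: (1.2-10)*(17.8-14) - ((-4.8)-14)*(21.4-10)
= 180.88

No, not collinear


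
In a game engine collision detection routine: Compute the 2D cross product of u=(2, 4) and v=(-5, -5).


u x v = u_x*v_y - u_y*v_x = 2*(-5) - 4*(-5)
= (-10) - (-20) = 10

10


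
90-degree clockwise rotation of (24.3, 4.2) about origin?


90° CW: (x,y) -> (y, -x)
(24.3,4.2) -> (4.2, -24.3)

(4.2, -24.3)


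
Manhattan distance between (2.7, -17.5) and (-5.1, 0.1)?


|2.7-(-5.1)| + |(-17.5)-0.1| = 7.8 + 17.6 = 25.4

25.4


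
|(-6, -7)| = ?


|u| = sqrt((-6)^2 + (-7)^2) = sqrt(85) = 9.2195

9.2195


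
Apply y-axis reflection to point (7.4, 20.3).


Reflection over y-axis: (x,y) -> (-x,y)
(7.4, 20.3) -> (-7.4, 20.3)

(-7.4, 20.3)


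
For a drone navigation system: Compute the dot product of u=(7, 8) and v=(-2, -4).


u . v = u_x*v_x + u_y*v_y = 7*(-2) + 8*(-4)
= (-14) + (-32) = -46

-46


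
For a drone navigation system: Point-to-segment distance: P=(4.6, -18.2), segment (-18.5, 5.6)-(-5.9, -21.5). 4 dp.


Project P onto AB: t = 1 (clamped to [0,1])
Closest point on segment: (-5.9, -21.5)
Distance: 11.0064

11.0064


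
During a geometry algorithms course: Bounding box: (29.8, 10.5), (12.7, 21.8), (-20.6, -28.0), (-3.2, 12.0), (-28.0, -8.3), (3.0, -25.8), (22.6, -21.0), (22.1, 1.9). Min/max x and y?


x range: [-28, 29.8]
y range: [-28, 21.8]
Bounding box: (-28,-28) to (29.8,21.8)

(-28,-28) to (29.8,21.8)


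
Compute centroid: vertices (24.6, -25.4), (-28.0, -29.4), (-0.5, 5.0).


Centroid = ((x_A+x_B+x_C)/3, (y_A+y_B+y_C)/3)
= ((24.6+(-28)+(-0.5))/3, ((-25.4)+(-29.4)+5)/3)
= (-1.3, -16.6)

(-1.3, -16.6)


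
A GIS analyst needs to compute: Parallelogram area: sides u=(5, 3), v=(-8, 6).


|u x v| = |5*6 - 3*(-8)|
= |30 - (-24)| = 54

54


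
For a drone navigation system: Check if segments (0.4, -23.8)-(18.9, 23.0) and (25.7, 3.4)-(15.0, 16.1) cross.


Cross products: d1=612.35, d2=-123.36, d3=-680.84, d4=54.87
d1*d2 < 0 and d3*d4 < 0? yes

Yes, they intersect


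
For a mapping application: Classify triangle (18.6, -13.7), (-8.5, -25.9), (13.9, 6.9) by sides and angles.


Side lengths squared: AB^2=883.25, BC^2=1577.6, CA^2=446.45
Sorted: [446.45, 883.25, 1577.6]
By sides: Scalene, By angles: Obtuse

Scalene, Obtuse


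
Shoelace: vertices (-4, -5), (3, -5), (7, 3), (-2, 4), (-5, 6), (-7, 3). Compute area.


Shoelace sum: ((-4)*(-5) - 3*(-5)) + (3*3 - 7*(-5)) + (7*4 - (-2)*3) + ((-2)*6 - (-5)*4) + ((-5)*3 - (-7)*6) + ((-7)*(-5) - (-4)*3)
= 195
Area = |195|/2 = 97.5

97.5


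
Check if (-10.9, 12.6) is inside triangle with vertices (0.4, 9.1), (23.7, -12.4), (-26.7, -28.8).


Cross products: AB x AP = -161.4, BC x BP = -1827.44, CA x CP = 523.12
All same sign? no

No, outside


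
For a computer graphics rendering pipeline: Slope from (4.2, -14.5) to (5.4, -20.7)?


slope = (y2-y1)/(x2-x1) = ((-20.7)-(-14.5))/(5.4-4.2) = (-6.2)/1.2 = -5.1667

-5.1667


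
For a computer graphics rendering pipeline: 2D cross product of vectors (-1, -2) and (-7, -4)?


u x v = u_x*v_y - u_y*v_x = (-1)*(-4) - (-2)*(-7)
= 4 - 14 = -10

-10


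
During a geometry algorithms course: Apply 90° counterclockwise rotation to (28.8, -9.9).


90° CCW: (x,y) -> (-y, x)
(28.8,-9.9) -> (9.9, 28.8)

(9.9, 28.8)


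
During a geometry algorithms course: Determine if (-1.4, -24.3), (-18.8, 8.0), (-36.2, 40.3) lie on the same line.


Cross product: ((-18.8)-(-1.4))*(40.3-(-24.3)) - (8-(-24.3))*((-36.2)-(-1.4))
= 0

Yes, collinear


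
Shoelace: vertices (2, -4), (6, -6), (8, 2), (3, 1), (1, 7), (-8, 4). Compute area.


Shoelace sum: (2*(-6) - 6*(-4)) + (6*2 - 8*(-6)) + (8*1 - 3*2) + (3*7 - 1*1) + (1*4 - (-8)*7) + ((-8)*(-4) - 2*4)
= 178
Area = |178|/2 = 89

89


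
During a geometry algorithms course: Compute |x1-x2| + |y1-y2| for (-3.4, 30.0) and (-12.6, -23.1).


|(-3.4)-(-12.6)| + |30-(-23.1)| = 9.2 + 53.1 = 62.3

62.3


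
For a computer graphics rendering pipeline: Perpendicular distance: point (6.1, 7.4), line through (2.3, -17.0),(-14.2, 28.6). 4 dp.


|cross product| = 575.88
|line direction| = sqrt(2351.61) = 48.4934
Distance = 575.88/sqrt(2351.61) = 11.8754

11.8754


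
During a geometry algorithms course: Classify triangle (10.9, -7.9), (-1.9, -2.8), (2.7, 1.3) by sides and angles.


Side lengths squared: AB^2=189.85, BC^2=37.97, CA^2=151.88
Sorted: [37.97, 151.88, 189.85]
By sides: Scalene, By angles: Right

Scalene, Right


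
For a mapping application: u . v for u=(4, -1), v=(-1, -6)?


u . v = u_x*v_x + u_y*v_y = 4*(-1) + (-1)*(-6)
= (-4) + 6 = 2

2


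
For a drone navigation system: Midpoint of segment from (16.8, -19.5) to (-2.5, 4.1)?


M = ((16.8+(-2.5))/2, ((-19.5)+4.1)/2)
= (7.15, -7.7)

(7.15, -7.7)


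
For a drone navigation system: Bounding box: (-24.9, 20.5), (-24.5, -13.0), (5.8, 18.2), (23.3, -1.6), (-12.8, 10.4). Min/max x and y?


x range: [-24.9, 23.3]
y range: [-13, 20.5]
Bounding box: (-24.9,-13) to (23.3,20.5)

(-24.9,-13) to (23.3,20.5)


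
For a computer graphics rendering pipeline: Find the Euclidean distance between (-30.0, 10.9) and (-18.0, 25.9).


dx=12, dy=15
d^2 = 12^2 + 15^2 = 369
d = sqrt(369) = 19.2094

19.2094


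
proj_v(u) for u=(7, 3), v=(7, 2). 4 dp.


u.v = 55, |v| = sqrt(53) = 7.2801
Scalar projection = u.v / |v| = 55 / sqrt(53) = 7.5548

7.5548


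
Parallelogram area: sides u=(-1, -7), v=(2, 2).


|u x v| = |(-1)*2 - (-7)*2|
= |(-2) - (-14)| = 12

12


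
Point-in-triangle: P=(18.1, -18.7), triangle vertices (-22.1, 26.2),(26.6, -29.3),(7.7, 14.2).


Cross products: AB x AP = 44.47, BC x BP = 169.41, CA x CP = 855.62
All same sign? yes

Yes, inside


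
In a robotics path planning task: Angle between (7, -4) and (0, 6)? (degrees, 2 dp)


u.v = -24, |u| = sqrt(65) = 8.0623, |v| = sqrt(36) = 6
cos(theta) = u.v/(|u||v|) = -24/sqrt(2340) = -0.496139
theta = acos(-0.496139) = 119.74 degrees

119.74 degrees


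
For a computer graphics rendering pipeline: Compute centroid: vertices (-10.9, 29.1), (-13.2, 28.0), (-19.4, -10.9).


Centroid = ((x_A+x_B+x_C)/3, (y_A+y_B+y_C)/3)
= (((-10.9)+(-13.2)+(-19.4))/3, (29.1+28+(-10.9))/3)
= (-14.5, 15.4)

(-14.5, 15.4)


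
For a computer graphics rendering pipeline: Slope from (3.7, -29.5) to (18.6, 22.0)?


slope = (y2-y1)/(x2-x1) = (22-(-29.5))/(18.6-3.7) = 51.5/14.9 = 3.4564

3.4564


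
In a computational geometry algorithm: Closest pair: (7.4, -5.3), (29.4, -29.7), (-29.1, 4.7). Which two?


d(P0,P1) = 32.8536, d(P0,P2) = 37.8451, d(P1,P2) = 67.8646
Closest: P0 and P1

Closest pair: (7.4, -5.3) and (29.4, -29.7), distance = 32.8536


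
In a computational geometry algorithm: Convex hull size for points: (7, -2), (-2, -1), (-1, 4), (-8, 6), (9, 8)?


Convex hull vertices (CCW): (-8, 6), (-2, -1), (7, -2), (9, 8)
Count = 4

4


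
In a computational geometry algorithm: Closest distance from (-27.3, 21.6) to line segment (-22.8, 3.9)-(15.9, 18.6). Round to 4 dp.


Project P onto AB: t = 0.0502 (clamped to [0,1])
Closest point on segment: (-20.8571, 4.638)
Distance: 18.1444

18.1444


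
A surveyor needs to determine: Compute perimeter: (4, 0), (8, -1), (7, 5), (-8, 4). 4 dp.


Sides: (4, 0)->(8, -1): sqrt(17) = 4.123106, (8, -1)->(7, 5): sqrt(37) = 6.082763, (7, 5)->(-8, 4): sqrt(226) = 15.033296, (-8, 4)->(4, 0): sqrt(160) = 12.649111
Sum = 37.888276
Perimeter = 37.8883

37.8883


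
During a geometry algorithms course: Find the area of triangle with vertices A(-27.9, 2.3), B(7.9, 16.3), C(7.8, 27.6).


Area = |x_A(y_B-y_C) + x_B(y_C-y_A) + x_C(y_A-y_B)|/2
= |315.27 + 199.87 + (-109.2)|/2
= 405.94/2 = 202.97

202.97


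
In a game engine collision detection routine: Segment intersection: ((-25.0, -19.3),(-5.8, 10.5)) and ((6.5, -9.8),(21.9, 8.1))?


Cross products: d1=417.55, d2=532.79, d3=-756.3, d4=-871.54
d1*d2 < 0 and d3*d4 < 0? no

No, they don't intersect


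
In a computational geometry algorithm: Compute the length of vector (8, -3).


|u| = sqrt(8^2 + (-3)^2) = sqrt(73) = 8.544

8.544


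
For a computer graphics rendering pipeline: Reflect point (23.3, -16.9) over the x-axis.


Reflection over x-axis: (x,y) -> (x,-y)
(23.3, -16.9) -> (23.3, 16.9)

(23.3, 16.9)


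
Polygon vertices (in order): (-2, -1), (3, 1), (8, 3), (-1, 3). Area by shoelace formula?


Shoelace sum: ((-2)*1 - 3*(-1)) + (3*3 - 8*1) + (8*3 - (-1)*3) + ((-1)*(-1) - (-2)*3)
= 36
Area = |36|/2 = 18

18


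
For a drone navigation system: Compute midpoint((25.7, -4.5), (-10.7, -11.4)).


M = ((25.7+(-10.7))/2, ((-4.5)+(-11.4))/2)
= (7.5, -7.95)

(7.5, -7.95)


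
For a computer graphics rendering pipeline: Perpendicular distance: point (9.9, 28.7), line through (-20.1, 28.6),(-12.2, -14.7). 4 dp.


|cross product| = 1299.79
|line direction| = sqrt(1937.3) = 44.0148
Distance = 1299.79/sqrt(1937.3) = 29.5308

29.5308


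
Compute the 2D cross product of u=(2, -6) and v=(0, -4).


u x v = u_x*v_y - u_y*v_x = 2*(-4) - (-6)*0
= (-8) - 0 = -8

-8


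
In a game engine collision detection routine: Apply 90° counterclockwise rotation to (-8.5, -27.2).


90° CCW: (x,y) -> (-y, x)
(-8.5,-27.2) -> (27.2, -8.5)

(27.2, -8.5)


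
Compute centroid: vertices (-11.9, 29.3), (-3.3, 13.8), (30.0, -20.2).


Centroid = ((x_A+x_B+x_C)/3, (y_A+y_B+y_C)/3)
= (((-11.9)+(-3.3)+30)/3, (29.3+13.8+(-20.2))/3)
= (4.9333, 7.6333)

(4.9333, 7.6333)


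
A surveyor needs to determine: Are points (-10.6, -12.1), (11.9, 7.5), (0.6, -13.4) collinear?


Cross product: (11.9-(-10.6))*((-13.4)-(-12.1)) - (7.5-(-12.1))*(0.6-(-10.6))
= -248.77

No, not collinear


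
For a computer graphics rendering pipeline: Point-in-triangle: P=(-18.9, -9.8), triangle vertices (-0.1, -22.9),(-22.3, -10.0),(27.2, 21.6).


Cross products: AB x AP = -48.3, BC x BP = -97.54, CA x CP = -1194.23
All same sign? yes

Yes, inside


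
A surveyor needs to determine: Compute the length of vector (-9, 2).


|u| = sqrt((-9)^2 + 2^2) = sqrt(85) = 9.2195

9.2195


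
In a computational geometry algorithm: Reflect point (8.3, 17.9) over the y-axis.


Reflection over y-axis: (x,y) -> (-x,y)
(8.3, 17.9) -> (-8.3, 17.9)

(-8.3, 17.9)


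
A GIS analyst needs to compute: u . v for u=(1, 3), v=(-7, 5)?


u . v = u_x*v_x + u_y*v_y = 1*(-7) + 3*5
= (-7) + 15 = 8

8


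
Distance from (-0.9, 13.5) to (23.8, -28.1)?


dx=24.7, dy=-41.6
d^2 = 24.7^2 + (-41.6)^2 = 2340.65
d = sqrt(2340.65) = 48.3803

48.3803


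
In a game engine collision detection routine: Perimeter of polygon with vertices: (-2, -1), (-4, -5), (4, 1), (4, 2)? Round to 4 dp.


Sides: (-2, -1)->(-4, -5): sqrt(20) = 4.472136, (-4, -5)->(4, 1): sqrt(100) = 10, (4, 1)->(4, 2): sqrt(1) = 1, (4, 2)->(-2, -1): sqrt(45) = 6.708204
Sum = 22.18034
Perimeter = 22.1803

22.1803


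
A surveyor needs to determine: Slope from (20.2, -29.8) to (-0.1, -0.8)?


slope = (y2-y1)/(x2-x1) = ((-0.8)-(-29.8))/((-0.1)-20.2) = 29/(-20.3) = -1.4286

-1.4286


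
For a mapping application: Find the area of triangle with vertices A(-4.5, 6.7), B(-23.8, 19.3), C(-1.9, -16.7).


Area = |x_A(y_B-y_C) + x_B(y_C-y_A) + x_C(y_A-y_B)|/2
= |(-162) + 556.92 + 23.94|/2
= 418.86/2 = 209.43

209.43


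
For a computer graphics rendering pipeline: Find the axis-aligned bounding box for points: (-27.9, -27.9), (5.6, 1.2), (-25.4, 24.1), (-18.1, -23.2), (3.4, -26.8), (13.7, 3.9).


x range: [-27.9, 13.7]
y range: [-27.9, 24.1]
Bounding box: (-27.9,-27.9) to (13.7,24.1)

(-27.9,-27.9) to (13.7,24.1)


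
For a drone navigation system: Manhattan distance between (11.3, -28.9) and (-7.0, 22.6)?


|11.3-(-7)| + |(-28.9)-22.6| = 18.3 + 51.5 = 69.8

69.8


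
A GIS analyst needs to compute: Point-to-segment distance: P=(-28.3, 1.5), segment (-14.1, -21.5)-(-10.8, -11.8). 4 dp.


Project P onto AB: t = 1 (clamped to [0,1])
Closest point on segment: (-10.8, -11.8)
Distance: 21.9804

21.9804


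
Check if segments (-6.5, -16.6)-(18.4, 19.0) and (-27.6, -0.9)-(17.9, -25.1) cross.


Cross products: d1=-203.73, d2=2018.65, d3=1142.09, d4=-1080.29
d1*d2 < 0 and d3*d4 < 0? yes

Yes, they intersect


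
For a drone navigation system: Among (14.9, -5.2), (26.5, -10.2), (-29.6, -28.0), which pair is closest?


d(P0,P1) = 12.6317, d(P0,P2) = 50.0009, d(P1,P2) = 58.8562
Closest: P0 and P1

Closest pair: (14.9, -5.2) and (26.5, -10.2), distance = 12.6317


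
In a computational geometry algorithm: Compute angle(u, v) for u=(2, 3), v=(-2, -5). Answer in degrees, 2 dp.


u.v = -19, |u| = sqrt(13) = 3.6056, |v| = sqrt(29) = 5.3852
cos(theta) = u.v/(|u||v|) = -19/sqrt(377) = -0.97855
theta = acos(-0.97855) = 168.11 degrees

168.11 degrees


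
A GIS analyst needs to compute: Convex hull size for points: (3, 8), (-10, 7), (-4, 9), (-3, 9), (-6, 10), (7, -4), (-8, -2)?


Convex hull vertices (CCW): (-10, 7), (-8, -2), (7, -4), (3, 8), (-6, 10)
Count = 5

5


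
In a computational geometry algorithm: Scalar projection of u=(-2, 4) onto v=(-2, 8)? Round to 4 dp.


u.v = 36, |v| = sqrt(68) = 8.2462
Scalar projection = u.v / |v| = 36 / sqrt(68) = 4.3656

4.3656


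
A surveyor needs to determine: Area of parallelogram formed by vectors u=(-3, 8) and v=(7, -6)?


|u x v| = |(-3)*(-6) - 8*7|
= |18 - 56| = 38

38


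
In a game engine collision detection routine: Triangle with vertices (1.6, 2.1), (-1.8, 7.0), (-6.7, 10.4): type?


Side lengths squared: AB^2=35.57, BC^2=35.57, CA^2=137.78
Sorted: [35.57, 35.57, 137.78]
By sides: Isosceles, By angles: Obtuse

Isosceles, Obtuse


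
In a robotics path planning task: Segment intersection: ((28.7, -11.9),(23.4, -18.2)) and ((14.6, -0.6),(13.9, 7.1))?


Cross products: d1=-100.66, d2=-55.44, d3=-148.72, d4=-193.94
d1*d2 < 0 and d3*d4 < 0? no

No, they don't intersect


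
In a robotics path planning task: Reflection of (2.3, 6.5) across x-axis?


Reflection over x-axis: (x,y) -> (x,-y)
(2.3, 6.5) -> (2.3, -6.5)

(2.3, -6.5)


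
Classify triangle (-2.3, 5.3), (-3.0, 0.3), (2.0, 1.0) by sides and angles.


Side lengths squared: AB^2=25.49, BC^2=25.49, CA^2=36.98
Sorted: [25.49, 25.49, 36.98]
By sides: Isosceles, By angles: Acute

Isosceles, Acute


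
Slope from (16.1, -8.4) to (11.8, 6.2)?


slope = (y2-y1)/(x2-x1) = (6.2-(-8.4))/(11.8-16.1) = 14.6/(-4.3) = -3.3953

-3.3953


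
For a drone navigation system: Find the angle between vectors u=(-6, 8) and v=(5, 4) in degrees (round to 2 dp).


u.v = 2, |u| = sqrt(100) = 10, |v| = sqrt(41) = 6.4031
cos(theta) = u.v/(|u||v|) = 2/sqrt(4100) = 0.031235
theta = acos(0.031235) = 88.21 degrees

88.21 degrees


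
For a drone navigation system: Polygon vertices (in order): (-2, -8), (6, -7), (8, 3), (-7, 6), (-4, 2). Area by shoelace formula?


Shoelace sum: ((-2)*(-7) - 6*(-8)) + (6*3 - 8*(-7)) + (8*6 - (-7)*3) + ((-7)*2 - (-4)*6) + ((-4)*(-8) - (-2)*2)
= 251
Area = |251|/2 = 125.5

125.5


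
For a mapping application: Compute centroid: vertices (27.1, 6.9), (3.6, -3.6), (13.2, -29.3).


Centroid = ((x_A+x_B+x_C)/3, (y_A+y_B+y_C)/3)
= ((27.1+3.6+13.2)/3, (6.9+(-3.6)+(-29.3))/3)
= (14.6333, -8.6667)

(14.6333, -8.6667)


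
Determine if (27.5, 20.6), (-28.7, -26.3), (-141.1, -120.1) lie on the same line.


Cross product: ((-28.7)-27.5)*((-120.1)-20.6) - ((-26.3)-20.6)*((-141.1)-27.5)
= 0

Yes, collinear


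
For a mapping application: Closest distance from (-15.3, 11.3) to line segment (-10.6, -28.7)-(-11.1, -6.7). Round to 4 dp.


Project P onto AB: t = 1 (clamped to [0,1])
Closest point on segment: (-11.1, -6.7)
Distance: 18.4835

18.4835


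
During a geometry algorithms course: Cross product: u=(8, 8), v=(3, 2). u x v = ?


u x v = u_x*v_y - u_y*v_x = 8*2 - 8*3
= 16 - 24 = -8

-8


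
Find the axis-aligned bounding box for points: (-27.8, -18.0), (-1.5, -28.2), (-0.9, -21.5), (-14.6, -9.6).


x range: [-27.8, -0.9]
y range: [-28.2, -9.6]
Bounding box: (-27.8,-28.2) to (-0.9,-9.6)

(-27.8,-28.2) to (-0.9,-9.6)


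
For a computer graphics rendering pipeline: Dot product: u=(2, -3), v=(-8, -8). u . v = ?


u . v = u_x*v_x + u_y*v_y = 2*(-8) + (-3)*(-8)
= (-16) + 24 = 8

8


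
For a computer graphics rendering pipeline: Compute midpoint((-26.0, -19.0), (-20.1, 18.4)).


M = (((-26)+(-20.1))/2, ((-19)+18.4)/2)
= (-23.05, -0.3)

(-23.05, -0.3)


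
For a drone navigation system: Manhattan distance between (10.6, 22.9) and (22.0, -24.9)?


|10.6-22| + |22.9-(-24.9)| = 11.4 + 47.8 = 59.2

59.2


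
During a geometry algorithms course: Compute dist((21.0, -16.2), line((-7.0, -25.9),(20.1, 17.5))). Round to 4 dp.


|cross product| = 952.33
|line direction| = sqrt(2617.97) = 51.1661
Distance = 952.33/sqrt(2617.97) = 18.6125

18.6125


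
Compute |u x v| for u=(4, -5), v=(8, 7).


|u x v| = |4*7 - (-5)*8|
= |28 - (-40)| = 68

68


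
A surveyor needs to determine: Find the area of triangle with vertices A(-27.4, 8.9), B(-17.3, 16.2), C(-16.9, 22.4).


Area = |x_A(y_B-y_C) + x_B(y_C-y_A) + x_C(y_A-y_B)|/2
= |169.88 + (-233.55) + 123.37|/2
= 59.7/2 = 29.85

29.85


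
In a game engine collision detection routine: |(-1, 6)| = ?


|u| = sqrt((-1)^2 + 6^2) = sqrt(37) = 6.0828

6.0828


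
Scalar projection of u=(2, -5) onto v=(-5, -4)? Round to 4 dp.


u.v = 10, |v| = sqrt(41) = 6.4031
Scalar projection = u.v / |v| = 10 / sqrt(41) = 1.5617

1.5617


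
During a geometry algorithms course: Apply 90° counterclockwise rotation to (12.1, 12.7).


90° CCW: (x,y) -> (-y, x)
(12.1,12.7) -> (-12.7, 12.1)

(-12.7, 12.1)


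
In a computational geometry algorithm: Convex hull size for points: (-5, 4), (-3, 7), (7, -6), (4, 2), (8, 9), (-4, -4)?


Convex hull vertices (CCW): (-5, 4), (-4, -4), (7, -6), (8, 9), (-3, 7)
Count = 5

5


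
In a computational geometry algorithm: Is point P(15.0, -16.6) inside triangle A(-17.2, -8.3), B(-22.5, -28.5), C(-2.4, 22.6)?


Cross products: AB x AP = 694.43, BC x BP = -1677.06, CA x CP = 1117.82
All same sign? no

No, outside


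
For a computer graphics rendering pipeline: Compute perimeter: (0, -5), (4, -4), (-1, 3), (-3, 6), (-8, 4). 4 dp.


Sides: (0, -5)->(4, -4): sqrt(17) = 4.123106, (4, -4)->(-1, 3): sqrt(74) = 8.602325, (-1, 3)->(-3, 6): sqrt(13) = 3.605551, (-3, 6)->(-8, 4): sqrt(29) = 5.385165, (-8, 4)->(0, -5): sqrt(145) = 12.041595
Sum = 33.757742
Perimeter = 33.7577

33.7577


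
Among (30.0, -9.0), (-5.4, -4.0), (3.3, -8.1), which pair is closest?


d(P0,P1) = 35.7514, d(P0,P2) = 26.7152, d(P1,P2) = 9.6177
Closest: P1 and P2

Closest pair: (-5.4, -4.0) and (3.3, -8.1), distance = 9.6177


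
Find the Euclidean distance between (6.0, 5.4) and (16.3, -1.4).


dx=10.3, dy=-6.8
d^2 = 10.3^2 + (-6.8)^2 = 152.33
d = sqrt(152.33) = 12.3422

12.3422


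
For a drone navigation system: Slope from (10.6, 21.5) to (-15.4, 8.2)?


slope = (y2-y1)/(x2-x1) = (8.2-21.5)/((-15.4)-10.6) = (-13.3)/(-26) = 0.5115

0.5115


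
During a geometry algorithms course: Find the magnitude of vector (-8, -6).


|u| = sqrt((-8)^2 + (-6)^2) = sqrt(100) = 10

10


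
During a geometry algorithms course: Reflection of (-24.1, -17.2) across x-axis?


Reflection over x-axis: (x,y) -> (x,-y)
(-24.1, -17.2) -> (-24.1, 17.2)

(-24.1, 17.2)


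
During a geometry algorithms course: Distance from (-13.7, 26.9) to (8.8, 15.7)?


dx=22.5, dy=-11.2
d^2 = 22.5^2 + (-11.2)^2 = 631.69
d = sqrt(631.69) = 25.1334

25.1334


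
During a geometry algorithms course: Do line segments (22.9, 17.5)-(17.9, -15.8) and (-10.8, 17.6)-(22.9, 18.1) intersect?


Cross products: d1=-20.22, d2=-1139.93, d3=-1122.71, d4=-3
d1*d2 < 0 and d3*d4 < 0? no

No, they don't intersect


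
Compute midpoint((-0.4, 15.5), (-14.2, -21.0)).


M = (((-0.4)+(-14.2))/2, (15.5+(-21))/2)
= (-7.3, -2.75)

(-7.3, -2.75)


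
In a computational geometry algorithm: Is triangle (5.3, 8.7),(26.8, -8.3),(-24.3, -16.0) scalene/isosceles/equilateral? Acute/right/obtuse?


Side lengths squared: AB^2=751.25, BC^2=2670.5, CA^2=1486.25
Sorted: [751.25, 1486.25, 2670.5]
By sides: Scalene, By angles: Obtuse

Scalene, Obtuse


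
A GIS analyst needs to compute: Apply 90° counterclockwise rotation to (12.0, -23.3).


90° CCW: (x,y) -> (-y, x)
(12,-23.3) -> (23.3, 12)

(23.3, 12)


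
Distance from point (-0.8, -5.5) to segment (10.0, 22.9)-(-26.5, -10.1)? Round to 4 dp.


Project P onto AB: t = 0.5499 (clamped to [0,1])
Closest point on segment: (-10.0707, 4.7539)
Distance: 13.8235

13.8235


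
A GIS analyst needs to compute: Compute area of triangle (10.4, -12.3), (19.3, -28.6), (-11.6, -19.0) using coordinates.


Area = |x_A(y_B-y_C) + x_B(y_C-y_A) + x_C(y_A-y_B)|/2
= |(-99.84) + (-129.31) + (-189.08)|/2
= 418.23/2 = 209.115

209.115


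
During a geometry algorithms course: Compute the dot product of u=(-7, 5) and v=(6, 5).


u . v = u_x*v_x + u_y*v_y = (-7)*6 + 5*5
= (-42) + 25 = -17

-17


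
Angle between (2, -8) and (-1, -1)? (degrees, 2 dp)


u.v = 6, |u| = sqrt(68) = 8.2462, |v| = sqrt(2) = 1.4142
cos(theta) = u.v/(|u||v|) = 6/sqrt(136) = 0.514496
theta = acos(0.514496) = 59.04 degrees

59.04 degrees


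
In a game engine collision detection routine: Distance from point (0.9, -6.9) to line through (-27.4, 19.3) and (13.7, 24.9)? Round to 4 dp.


|cross product| = 1235.3
|line direction| = sqrt(1720.57) = 41.4798
Distance = 1235.3/sqrt(1720.57) = 29.7808

29.7808


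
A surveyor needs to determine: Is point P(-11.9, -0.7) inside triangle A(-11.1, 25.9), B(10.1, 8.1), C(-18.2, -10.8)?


Cross products: AB x AP = -578.16, BC x BP = -166.76, CA x CP = -159.5
All same sign? yes

Yes, inside


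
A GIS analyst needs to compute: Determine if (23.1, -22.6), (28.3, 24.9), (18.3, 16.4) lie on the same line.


Cross product: (28.3-23.1)*(16.4-(-22.6)) - (24.9-(-22.6))*(18.3-23.1)
= 430.8

No, not collinear


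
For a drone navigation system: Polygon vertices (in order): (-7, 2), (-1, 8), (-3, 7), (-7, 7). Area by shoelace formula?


Shoelace sum: ((-7)*8 - (-1)*2) + ((-1)*7 - (-3)*8) + ((-3)*7 - (-7)*7) + ((-7)*2 - (-7)*7)
= 26
Area = |26|/2 = 13

13
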